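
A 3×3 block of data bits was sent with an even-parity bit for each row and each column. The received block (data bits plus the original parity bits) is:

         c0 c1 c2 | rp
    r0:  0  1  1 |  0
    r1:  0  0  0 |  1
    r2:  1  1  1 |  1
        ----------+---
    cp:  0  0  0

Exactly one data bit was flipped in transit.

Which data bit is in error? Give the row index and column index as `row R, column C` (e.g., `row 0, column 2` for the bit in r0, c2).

Recompute each row's even parity and compare to rp:
  r0: data parity 0, sent rp 0 → ok
  r1: data parity 0, sent rp 1 → mismatch
  r2: data parity 1, sent rp 1 → ok
Recompute each column's even parity and compare to cp:
  c0: data parity 1, sent cp 0 → mismatch
  c1: data parity 0, sent cp 0 → ok
  c2: data parity 0, sent cp 0 → ok
Exactly one row (r1) and one column (c0) fail → the flipped bit is at their intersection.

row 1, column 0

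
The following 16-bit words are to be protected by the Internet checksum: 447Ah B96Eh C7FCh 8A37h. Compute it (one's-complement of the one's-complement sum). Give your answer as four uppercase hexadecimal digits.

AFE2

One's-complement addition (fold any carry out of bit 15 back into bit 0):
  0x447A + 0xB96E = 0x0FDE8
  0xFDE8 + 0xC7FC = 0x1C5E4 → wrap carry → 0xC5E5
  0xC5E5 + 0x8A37 = 0x1501C → wrap carry → 0x501D
One's-complement sum = 0x501D.
Checksum = ~0x501D & 0xFFFF = 0xAFE2.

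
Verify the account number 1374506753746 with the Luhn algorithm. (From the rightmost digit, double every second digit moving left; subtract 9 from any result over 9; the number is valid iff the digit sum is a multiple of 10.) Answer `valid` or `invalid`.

From the right, keep odd positions and double even positions (subtract 9 from any doubled value over 9):
  doubled (positions 2,4,...): 8 6 5 0 8 6 → sum 33
  kept (positions 1,3,...): 6 7 5 6 5 7 1 → sum 37
Total = 70.
70 mod 10 = 0, so the number is valid.

valid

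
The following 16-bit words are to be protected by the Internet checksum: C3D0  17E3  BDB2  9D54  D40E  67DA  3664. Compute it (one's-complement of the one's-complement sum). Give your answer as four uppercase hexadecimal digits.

56F7

One's-complement addition (fold any carry out of bit 15 back into bit 0):
  0xC3D0 + 0x17E3 = 0x0DBB3
  0xDBB3 + 0xBDB2 = 0x19965 → wrap carry → 0x9966
  0x9966 + 0x9D54 = 0x136BA → wrap carry → 0x36BB
  0x36BB + 0xD40E = 0x10AC9 → wrap carry → 0x0ACA
  0x0ACA + 0x67DA = 0x072A4
  0x72A4 + 0x3664 = 0x0A908
One's-complement sum = 0xA908.
Checksum = ~0xA908 & 0xFFFF = 0x56F7.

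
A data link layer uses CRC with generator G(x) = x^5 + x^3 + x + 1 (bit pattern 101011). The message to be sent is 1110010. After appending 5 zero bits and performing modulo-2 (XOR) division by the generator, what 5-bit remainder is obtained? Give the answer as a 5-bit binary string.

10100

Append 5 zeros: 111001000000. Divide by 101011 (XOR where the leading bit is 1):
  pos 0: 111001 XOR 101011 = 010010
  pos 1: 100100 XOR 101011 = 001111
  pos 3: 111100 XOR 101011 = 010111
  pos 4: 101110 XOR 101011 = 000101
Remainder (last 5 bits) = 10100. This is the CRC / FCS.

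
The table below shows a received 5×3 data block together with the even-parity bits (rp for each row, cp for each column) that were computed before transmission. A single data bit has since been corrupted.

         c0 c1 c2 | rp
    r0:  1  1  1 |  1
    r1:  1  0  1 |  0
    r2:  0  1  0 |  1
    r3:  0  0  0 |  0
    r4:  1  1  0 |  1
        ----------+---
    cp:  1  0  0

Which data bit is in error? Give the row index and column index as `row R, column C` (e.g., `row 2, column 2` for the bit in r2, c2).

row 4, column 1

Recompute each row's even parity and compare to rp:
  r0: data parity 1, sent rp 1 → ok
  r1: data parity 0, sent rp 0 → ok
  r2: data parity 1, sent rp 1 → ok
  r3: data parity 0, sent rp 0 → ok
  r4: data parity 0, sent rp 1 → mismatch
Recompute each column's even parity and compare to cp:
  c0: data parity 1, sent cp 1 → ok
  c1: data parity 1, sent cp 0 → mismatch
  c2: data parity 0, sent cp 0 → ok
Exactly one row (r4) and one column (c1) fail → the flipped bit is at their intersection.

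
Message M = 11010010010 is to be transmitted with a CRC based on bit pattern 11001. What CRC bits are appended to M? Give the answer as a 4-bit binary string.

Append 4 zeros: 110100100100000. Divide by 11001 (XOR where the leading bit is 1):
  pos 0: 11010 XOR 11001 = 00011
  pos 3: 11010 XOR 11001 = 00011
  pos 6: 11010 XOR 11001 = 00011
  pos 9: 11000 XOR 11001 = 00001
Remainder (last 4 bits) = 0010. This is the CRC / FCS.

0010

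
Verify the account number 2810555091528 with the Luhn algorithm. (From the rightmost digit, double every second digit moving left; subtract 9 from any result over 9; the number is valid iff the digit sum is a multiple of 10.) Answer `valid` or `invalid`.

invalid

From the right, keep odd positions and double even positions (subtract 9 from any doubled value over 9):
  doubled (positions 2,4,...): 4 2 0 1 0 7 → sum 14
  kept (positions 1,3,...): 8 5 9 5 5 1 2 → sum 35
Total = 49.
49 mod 10 = 9, so the number is invalid.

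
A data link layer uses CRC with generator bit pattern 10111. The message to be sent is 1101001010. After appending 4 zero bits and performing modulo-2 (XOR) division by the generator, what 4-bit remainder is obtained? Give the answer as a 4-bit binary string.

Append 4 zeros: 11010010100000. Divide by 10111 (XOR where the leading bit is 1):
  pos 0: 11010 XOR 10111 = 01101
  pos 1: 11010 XOR 10111 = 01101
  pos 2: 11011 XOR 10111 = 01100
  pos 3: 11000 XOR 10111 = 01111
  pos 4: 11111 XOR 10111 = 01000
  pos 5: 10000 XOR 10111 = 00111
  pos 7: 11100 XOR 10111 = 01011
  pos 8: 10110 XOR 10111 = 00001
Remainder (last 4 bits) = 0010. This is the CRC / FCS.

0010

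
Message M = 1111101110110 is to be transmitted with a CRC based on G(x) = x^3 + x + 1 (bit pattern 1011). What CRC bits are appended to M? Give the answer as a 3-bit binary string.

Append 3 zeros: 1111101110110000. Divide by 1011 (XOR where the leading bit is 1):
  pos 0: 1111 XOR 1011 = 0100
  pos 1: 1001 XOR 1011 = 0010
  pos 3: 1001 XOR 1011 = 0010
  pos 5: 1011 XOR 1011 = 0000
  pos 10: 1100 XOR 1011 = 0111
  pos 11: 1110 XOR 1011 = 0101
  pos 12: 1010 XOR 1011 = 0001
Remainder (last 3 bits) = 001. This is the CRC / FCS.

001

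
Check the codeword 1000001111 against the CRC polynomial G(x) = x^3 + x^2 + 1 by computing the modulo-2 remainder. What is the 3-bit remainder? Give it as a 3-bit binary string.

Modulo-2 division of 1000001111 by 1101:
  pos 0: 1000 XOR 1101 = 0101
  pos 1: 1010 XOR 1101 = 0111
  pos 2: 1110 XOR 1101 = 0011
  pos 4: 1111 XOR 1101 = 0010
  pos 6: 1011 XOR 1101 = 0110
Remainder = 110 (nonzero — an error is detected).

110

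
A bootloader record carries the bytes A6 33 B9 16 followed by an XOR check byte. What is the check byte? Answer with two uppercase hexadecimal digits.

XOR the bytes together:
  start with 0xA6
  0xA6 ⊕ 0x33 = 0x95
  0x95 ⊕ 0xB9 = 0x2C
  0x2C ⊕ 0x16 = 0x3A

3A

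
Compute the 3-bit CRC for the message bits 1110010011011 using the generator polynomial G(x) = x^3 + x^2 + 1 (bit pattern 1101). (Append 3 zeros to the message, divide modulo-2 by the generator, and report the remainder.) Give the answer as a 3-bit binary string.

Append 3 zeros: 1110010011011000. Divide by 1101 (XOR where the leading bit is 1):
  pos 0: 1110 XOR 1101 = 0011
  pos 2: 1101 XOR 1101 = 0000
  pos 8: 1101 XOR 1101 = 0000
  pos 12: 1000 XOR 1101 = 0101
Remainder (last 3 bits) = 101. This is the CRC / FCS.

101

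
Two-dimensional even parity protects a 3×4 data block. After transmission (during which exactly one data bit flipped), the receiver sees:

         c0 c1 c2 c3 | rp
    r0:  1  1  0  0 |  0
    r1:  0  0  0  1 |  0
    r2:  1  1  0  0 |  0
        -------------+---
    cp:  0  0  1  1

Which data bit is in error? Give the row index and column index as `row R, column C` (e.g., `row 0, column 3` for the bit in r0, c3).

Recompute each row's even parity and compare to rp:
  r0: data parity 0, sent rp 0 → ok
  r1: data parity 1, sent rp 0 → mismatch
  r2: data parity 0, sent rp 0 → ok
Recompute each column's even parity and compare to cp:
  c0: data parity 0, sent cp 0 → ok
  c1: data parity 0, sent cp 0 → ok
  c2: data parity 0, sent cp 1 → mismatch
  c3: data parity 1, sent cp 1 → ok
Exactly one row (r1) and one column (c2) fail → the flipped bit is at their intersection.

row 1, column 2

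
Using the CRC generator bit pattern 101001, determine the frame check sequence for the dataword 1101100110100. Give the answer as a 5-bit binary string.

Append 5 zeros: 110110011010000000. Divide by 101001 (XOR where the leading bit is 1):
  pos 0: 110110 XOR 101001 = 011111
  pos 1: 111110 XOR 101001 = 010111
  pos 2: 101111 XOR 101001 = 000110
  pos 5: 110101 XOR 101001 = 011100
  pos 6: 111000 XOR 101001 = 010001
  pos 7: 100010 XOR 101001 = 001011
  pos 9: 101100 XOR 101001 = 000101
  pos 12: 101000 XOR 101001 = 000001
Remainder (last 5 bits) = 00001. This is the CRC / FCS.

00001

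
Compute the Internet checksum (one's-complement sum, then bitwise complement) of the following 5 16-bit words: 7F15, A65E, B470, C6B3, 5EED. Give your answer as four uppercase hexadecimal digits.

007A

One's-complement addition (fold any carry out of bit 15 back into bit 0):
  0x7F15 + 0xA65E = 0x12573 → wrap carry → 0x2574
  0x2574 + 0xB470 = 0x0D9E4
  0xD9E4 + 0xC6B3 = 0x1A097 → wrap carry → 0xA098
  0xA098 + 0x5EED = 0x0FF85
One's-complement sum = 0xFF85.
Checksum = ~0xFF85 & 0xFFFF = 0x007A.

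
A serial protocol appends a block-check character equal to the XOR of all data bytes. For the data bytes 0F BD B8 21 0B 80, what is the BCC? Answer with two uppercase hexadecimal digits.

A0

XOR the bytes together:
  start with 0x0F
  0x0F ⊕ 0xBD = 0xB2
  0xB2 ⊕ 0xB8 = 0x0A
  0x0A ⊕ 0x21 = 0x2B
  0x2B ⊕ 0x0B = 0x20
  0x20 ⊕ 0x80 = 0xA0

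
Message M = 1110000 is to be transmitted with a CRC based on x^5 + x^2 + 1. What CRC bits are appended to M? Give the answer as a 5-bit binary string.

01100

Append 5 zeros: 111000000000. Divide by 100101 (XOR where the leading bit is 1):
  pos 0: 111000 XOR 100101 = 011101
  pos 1: 111010 XOR 100101 = 011111
  pos 2: 111110 XOR 100101 = 011011
  pos 3: 110110 XOR 100101 = 010011
  pos 4: 100110 XOR 100101 = 000011
Remainder (last 5 bits) = 01100. This is the CRC / FCS.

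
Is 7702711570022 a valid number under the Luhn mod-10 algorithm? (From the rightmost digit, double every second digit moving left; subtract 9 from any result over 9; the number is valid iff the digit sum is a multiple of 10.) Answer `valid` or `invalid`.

From the right, keep odd positions and double even positions (subtract 9 from any doubled value over 9):
  doubled (positions 2,4,...): 4 0 1 2 4 5 → sum 16
  kept (positions 1,3,...): 2 0 7 1 7 0 7 → sum 24
Total = 40.
40 mod 10 = 0, so the number is valid.

valid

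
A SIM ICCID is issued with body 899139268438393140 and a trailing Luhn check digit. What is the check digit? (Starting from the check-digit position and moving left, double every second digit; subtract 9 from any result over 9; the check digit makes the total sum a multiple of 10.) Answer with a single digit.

Partial digits right→left: 0 4 1 3 9 3 8 3 4 8 6 2 9 3 1 9 9 8
Double every second digit counting from the check-digit position (so the 1st, 3rd, 5th, ... of the partial from the right).
  doubled (with −9 where >9): 0 2 9 7 8 3 9 2 9 → sum 49
  kept as-is: 4 3 3 3 8 2 3 9 8 → sum 43
Total = 49 + 43 = 92.
Check digit = (10 − (92 mod 10)) mod 10 = 8.

8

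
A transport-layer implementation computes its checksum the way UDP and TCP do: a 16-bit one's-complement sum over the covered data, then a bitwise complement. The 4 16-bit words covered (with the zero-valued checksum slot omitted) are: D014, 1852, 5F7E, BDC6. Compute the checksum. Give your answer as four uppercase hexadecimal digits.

One's-complement addition (fold any carry out of bit 15 back into bit 0):
  0xD014 + 0x1852 = 0x0E866
  0xE866 + 0x5F7E = 0x147E4 → wrap carry → 0x47E5
  0x47E5 + 0xBDC6 = 0x105AB → wrap carry → 0x05AC
One's-complement sum = 0x05AC.
Checksum = ~0x05AC & 0xFFFF = 0xFA53.

FA53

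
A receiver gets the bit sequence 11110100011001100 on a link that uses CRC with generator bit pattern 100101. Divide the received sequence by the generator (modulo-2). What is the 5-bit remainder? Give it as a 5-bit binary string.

Modulo-2 division of 11110100011001100 by 100101:
  pos 0: 111101 XOR 100101 = 011000
  pos 1: 110000 XOR 100101 = 010101
  pos 2: 101010 XOR 100101 = 001111
  pos 4: 111101 XOR 100101 = 011000
  pos 5: 110001 XOR 100101 = 010100
  pos 6: 101000 XOR 100101 = 001101
  pos 8: 110101 XOR 100101 = 010000
  pos 9: 100001 XOR 100101 = 000100
Remainder = 10000 (nonzero — an error is detected).

10000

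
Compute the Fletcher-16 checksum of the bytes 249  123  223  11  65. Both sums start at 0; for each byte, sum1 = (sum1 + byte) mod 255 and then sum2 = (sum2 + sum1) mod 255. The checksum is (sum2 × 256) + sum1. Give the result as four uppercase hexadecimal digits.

C6A1

Running sums (mod 255):
  after byte 0 (249): sum1=249, sum2=249
  after byte 1 (123): sum1=117, sum2=111
  after byte 2 (223): sum1=85, sum2=196
  after byte 3 (11): sum1=96, sum2=37
  after byte 4 (65): sum1=161, sum2=198
Checksum = sum2·256 + sum1 = 198·256 + 161 = 50849 = 0xC6A1.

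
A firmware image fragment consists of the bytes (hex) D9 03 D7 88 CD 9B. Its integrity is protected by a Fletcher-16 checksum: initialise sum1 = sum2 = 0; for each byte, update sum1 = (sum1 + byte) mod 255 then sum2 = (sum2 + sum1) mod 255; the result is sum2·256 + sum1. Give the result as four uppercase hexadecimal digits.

5AA6

Running sums (mod 255):
  after byte 0 (D9): sum1=217, sum2=217
  after byte 1 (03): sum1=220, sum2=182
  after byte 2 (D7): sum1=180, sum2=107
  after byte 3 (88): sum1=61, sum2=168
  after byte 4 (CD): sum1=11, sum2=179
  after byte 5 (9B): sum1=166, sum2=90
Checksum = sum2·256 + sum1 = 90·256 + 166 = 23206 = 0x5AA6.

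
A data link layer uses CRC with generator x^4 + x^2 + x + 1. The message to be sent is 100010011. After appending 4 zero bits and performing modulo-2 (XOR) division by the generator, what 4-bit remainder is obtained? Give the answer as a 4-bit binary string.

0101

Append 4 zeros: 1000100110000. Divide by 10111 (XOR where the leading bit is 1):
  pos 0: 10001 XOR 10111 = 00110
  pos 2: 11000 XOR 10111 = 01111
  pos 3: 11111 XOR 10111 = 01000
  pos 4: 10001 XOR 10111 = 00110
  pos 6: 11000 XOR 10111 = 01111
  pos 7: 11110 XOR 10111 = 01001
  pos 8: 10010 XOR 10111 = 00101
Remainder (last 4 bits) = 0101. This is the CRC / FCS.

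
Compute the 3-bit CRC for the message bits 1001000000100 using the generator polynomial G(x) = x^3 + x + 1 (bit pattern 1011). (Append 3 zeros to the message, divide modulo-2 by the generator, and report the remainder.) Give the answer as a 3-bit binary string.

010

Append 3 zeros: 1001000000100000. Divide by 1011 (XOR where the leading bit is 1):
  pos 0: 1001 XOR 1011 = 0010
  pos 2: 1000 XOR 1011 = 0011
  pos 4: 1100 XOR 1011 = 0111
  pos 5: 1110 XOR 1011 = 0101
  pos 6: 1010 XOR 1011 = 0001
  pos 9: 1100 XOR 1011 = 0111
  pos 10: 1110 XOR 1011 = 0101
  pos 11: 1010 XOR 1011 = 0001
Remainder (last 3 bits) = 010. This is the CRC / FCS.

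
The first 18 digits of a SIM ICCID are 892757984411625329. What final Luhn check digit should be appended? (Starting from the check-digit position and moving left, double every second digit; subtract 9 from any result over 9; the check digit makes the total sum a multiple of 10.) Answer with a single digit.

3

Partial digits right→left: 9 2 3 5 2 6 1 1 4 4 8 9 7 5 7 2 9 8
Double every second digit counting from the check-digit position (so the 1st, 3rd, 5th, ... of the partial from the right).
  doubled (with −9 where >9): 9 6 4 2 8 7 5 5 9 → sum 55
  kept as-is: 2 5 6 1 4 9 5 2 8 → sum 42
Total = 55 + 42 = 97.
Check digit = (10 − (97 mod 10)) mod 10 = 3.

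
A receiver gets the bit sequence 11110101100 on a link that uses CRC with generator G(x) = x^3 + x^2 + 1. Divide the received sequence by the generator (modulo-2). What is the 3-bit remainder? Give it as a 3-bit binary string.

Modulo-2 division of 11110101100 by 1101:
  pos 0: 1111 XOR 1101 = 0010
  pos 2: 1001 XOR 1101 = 0100
  pos 3: 1000 XOR 1101 = 0101
  pos 4: 1011 XOR 1101 = 0110
  pos 5: 1101 XOR 1101 = 0000
Remainder = 000 (zero — the frame passes the CRC check).

000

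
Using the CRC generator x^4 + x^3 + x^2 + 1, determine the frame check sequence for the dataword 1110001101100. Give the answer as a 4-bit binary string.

Append 4 zeros: 11100011011000000. Divide by 11101 (XOR where the leading bit is 1):
  pos 0: 11100 XOR 11101 = 00001
  pos 4: 10110 XOR 11101 = 01011
  pos 5: 10111 XOR 11101 = 01010
  pos 6: 10101 XOR 11101 = 01000
  pos 7: 10000 XOR 11101 = 01101
  pos 8: 11010 XOR 11101 = 00111
  pos 10: 11100 XOR 11101 = 00001
Remainder (last 4 bits) = 0100. This is the CRC / FCS.

0100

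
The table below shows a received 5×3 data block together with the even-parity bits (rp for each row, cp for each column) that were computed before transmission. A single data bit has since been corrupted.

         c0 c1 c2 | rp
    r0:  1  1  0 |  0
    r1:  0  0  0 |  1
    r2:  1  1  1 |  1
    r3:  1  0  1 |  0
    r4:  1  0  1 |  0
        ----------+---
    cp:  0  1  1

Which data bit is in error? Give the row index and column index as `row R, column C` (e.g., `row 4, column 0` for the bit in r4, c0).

Recompute each row's even parity and compare to rp:
  r0: data parity 0, sent rp 0 → ok
  r1: data parity 0, sent rp 1 → mismatch
  r2: data parity 1, sent rp 1 → ok
  r3: data parity 0, sent rp 0 → ok
  r4: data parity 0, sent rp 0 → ok
Recompute each column's even parity and compare to cp:
  c0: data parity 0, sent cp 0 → ok
  c1: data parity 0, sent cp 1 → mismatch
  c2: data parity 1, sent cp 1 → ok
Exactly one row (r1) and one column (c1) fail → the flipped bit is at their intersection.

row 1, column 1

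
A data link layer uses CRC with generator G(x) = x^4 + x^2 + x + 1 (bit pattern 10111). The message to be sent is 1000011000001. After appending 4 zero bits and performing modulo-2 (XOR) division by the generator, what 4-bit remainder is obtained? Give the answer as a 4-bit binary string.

Append 4 zeros: 10000110000010000. Divide by 10111 (XOR where the leading bit is 1):
  pos 0: 10000 XOR 10111 = 00111
  pos 2: 11111 XOR 10111 = 01000
  pos 3: 10000 XOR 10111 = 00111
  pos 5: 11100 XOR 10111 = 01011
  pos 6: 10110 XOR 10111 = 00001
  pos 10: 10100 XOR 10111 = 00011
Remainder (last 4 bits) = 1100. This is the CRC / FCS.

1100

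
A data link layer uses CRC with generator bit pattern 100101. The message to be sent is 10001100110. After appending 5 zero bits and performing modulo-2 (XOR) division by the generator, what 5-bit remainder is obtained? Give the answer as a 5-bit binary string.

Append 5 zeros: 1000110011000000. Divide by 100101 (XOR where the leading bit is 1):
  pos 0: 100011 XOR 100101 = 000110
  pos 3: 110001 XOR 100101 = 010100
  pos 4: 101001 XOR 100101 = 001100
  pos 6: 110000 XOR 100101 = 010101
  pos 7: 101010 XOR 100101 = 001111
  pos 9: 111100 XOR 100101 = 011001
  pos 10: 110010 XOR 100101 = 010111
Remainder (last 5 bits) = 10111. This is the CRC / FCS.

10111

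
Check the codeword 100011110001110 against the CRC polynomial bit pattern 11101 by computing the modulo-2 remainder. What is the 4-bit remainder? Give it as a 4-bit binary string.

Modulo-2 division of 100011110001110 by 11101:
  pos 0: 10001 XOR 11101 = 01100
  pos 1: 11001 XOR 11101 = 00100
  pos 3: 10011 XOR 11101 = 01110
  pos 4: 11100 XOR 11101 = 00001
  pos 8: 10011 XOR 11101 = 01110
  pos 9: 11101 XOR 11101 = 00000
Remainder = 0000 (zero — the frame passes the CRC check).

0000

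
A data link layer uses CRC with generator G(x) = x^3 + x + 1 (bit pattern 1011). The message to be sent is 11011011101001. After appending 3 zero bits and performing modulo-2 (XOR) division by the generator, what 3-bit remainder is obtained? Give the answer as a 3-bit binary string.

Append 3 zeros: 11011011101001000. Divide by 1011 (XOR where the leading bit is 1):
  pos 0: 1101 XOR 1011 = 0110
  pos 1: 1101 XOR 1011 = 0110
  pos 2: 1100 XOR 1011 = 0111
  pos 3: 1111 XOR 1011 = 0100
  pos 4: 1001 XOR 1011 = 0010
  pos 6: 1010 XOR 1011 = 0001
  pos 9: 1100 XOR 1011 = 0111
  pos 10: 1111 XOR 1011 = 0100
  pos 11: 1000 XOR 1011 = 0011
  pos 13: 1100 XOR 1011 = 0111
Remainder (last 3 bits) = 111. This is the CRC / FCS.

111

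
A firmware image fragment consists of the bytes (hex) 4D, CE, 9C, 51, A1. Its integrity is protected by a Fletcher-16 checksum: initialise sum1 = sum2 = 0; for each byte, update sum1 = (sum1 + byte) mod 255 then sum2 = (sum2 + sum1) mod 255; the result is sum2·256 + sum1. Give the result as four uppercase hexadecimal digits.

D7AB

Running sums (mod 255):
  after byte 0 (4D): sum1=77, sum2=77
  after byte 1 (CE): sum1=28, sum2=105
  after byte 2 (9C): sum1=184, sum2=34
  after byte 3 (51): sum1=10, sum2=44
  after byte 4 (A1): sum1=171, sum2=215
Checksum = sum2·256 + sum1 = 215·256 + 171 = 55211 = 0xD7AB.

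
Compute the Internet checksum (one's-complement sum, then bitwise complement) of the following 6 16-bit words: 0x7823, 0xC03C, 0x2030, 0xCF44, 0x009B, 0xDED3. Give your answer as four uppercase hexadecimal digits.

F8BB

One's-complement addition (fold any carry out of bit 15 back into bit 0):
  0x7823 + 0xC03C = 0x1385F → wrap carry → 0x3860
  0x3860 + 0x2030 = 0x05890
  0x5890 + 0xCF44 = 0x127D4 → wrap carry → 0x27D5
  0x27D5 + 0x009B = 0x02870
  0x2870 + 0xDED3 = 0x10743 → wrap carry → 0x0744
One's-complement sum = 0x0744.
Checksum = ~0x0744 & 0xFFFF = 0xF8BB.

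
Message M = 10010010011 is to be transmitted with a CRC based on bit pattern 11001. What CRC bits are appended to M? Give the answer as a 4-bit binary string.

Append 4 zeros: 100100100110000. Divide by 11001 (XOR where the leading bit is 1):
  pos 0: 10010 XOR 11001 = 01011
  pos 1: 10110 XOR 11001 = 01111
  pos 2: 11111 XOR 11001 = 00110
  pos 4: 11000 XOR 11001 = 00001
  pos 8: 11100 XOR 11001 = 00101
  pos 10: 10100 XOR 11001 = 01101
Remainder (last 4 bits) = 1101. This is the CRC / FCS.

1101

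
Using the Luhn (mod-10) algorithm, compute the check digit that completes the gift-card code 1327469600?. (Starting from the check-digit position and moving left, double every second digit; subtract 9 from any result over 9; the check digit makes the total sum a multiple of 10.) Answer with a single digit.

Partial digits right→left: 0 0 6 9 6 4 7 2 3 1
Double every second digit counting from the check-digit position (so the 1st, 3rd, 5th, ... of the partial from the right).
  doubled (with −9 where >9): 0 3 3 5 6 → sum 17
  kept as-is: 0 9 4 2 1 → sum 16
Total = 17 + 16 = 33.
Check digit = (10 − (33 mod 10)) mod 10 = 7.

7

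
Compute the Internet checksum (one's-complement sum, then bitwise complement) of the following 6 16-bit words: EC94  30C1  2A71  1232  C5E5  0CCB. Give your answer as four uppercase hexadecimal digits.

One's-complement addition (fold any carry out of bit 15 back into bit 0):
  0xEC94 + 0x30C1 = 0x11D55 → wrap carry → 0x1D56
  0x1D56 + 0x2A71 = 0x047C7
  0x47C7 + 0x1232 = 0x059F9
  0x59F9 + 0xC5E5 = 0x11FDE → wrap carry → 0x1FDF
  0x1FDF + 0x0CCB = 0x02CAA
One's-complement sum = 0x2CAA.
Checksum = ~0x2CAA & 0xFFFF = 0xD355.

D355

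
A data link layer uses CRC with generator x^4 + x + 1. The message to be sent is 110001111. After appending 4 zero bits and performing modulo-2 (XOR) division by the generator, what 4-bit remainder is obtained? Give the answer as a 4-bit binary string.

Append 4 zeros: 1100011110000. Divide by 10011 (XOR where the leading bit is 1):
  pos 0: 11000 XOR 10011 = 01011
  pos 1: 10111 XOR 10011 = 00100
  pos 3: 10011 XOR 10011 = 00000
  pos 8: 10000 XOR 10011 = 00011
Remainder (last 4 bits) = 0011. This is the CRC / FCS.

0011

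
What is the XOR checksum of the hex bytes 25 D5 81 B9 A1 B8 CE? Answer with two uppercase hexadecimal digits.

XOR the bytes together:
  start with 0x25
  0x25 ⊕ 0xD5 = 0xF0
  0xF0 ⊕ 0x81 = 0x71
  0x71 ⊕ 0xB9 = 0xC8
  0xC8 ⊕ 0xA1 = 0x69
  0x69 ⊕ 0xB8 = 0xD1
  0xD1 ⊕ 0xCE = 0x1F

1F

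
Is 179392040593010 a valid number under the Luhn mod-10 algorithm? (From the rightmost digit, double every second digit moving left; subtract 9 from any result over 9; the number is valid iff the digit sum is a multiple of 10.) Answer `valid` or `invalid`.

valid

From the right, keep odd positions and double even positions (subtract 9 from any doubled value over 9):
  doubled (positions 2,4,...): 2 6 1 8 4 6 5 → sum 32
  kept (positions 1,3,...): 0 0 9 0 0 9 9 1 → sum 28
Total = 60.
60 mod 10 = 0, so the number is valid.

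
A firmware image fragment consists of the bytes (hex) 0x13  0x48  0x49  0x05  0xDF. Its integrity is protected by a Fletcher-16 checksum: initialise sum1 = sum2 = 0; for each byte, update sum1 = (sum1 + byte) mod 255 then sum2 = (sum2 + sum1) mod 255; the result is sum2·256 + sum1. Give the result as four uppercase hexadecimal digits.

Running sums (mod 255):
  after byte 0 (0x13): sum1=19, sum2=19
  after byte 1 (0x48): sum1=91, sum2=110
  after byte 2 (0x49): sum1=164, sum2=19
  after byte 3 (0x05): sum1=169, sum2=188
  after byte 4 (0xDF): sum1=137, sum2=70
Checksum = sum2·256 + sum1 = 70·256 + 137 = 18057 = 0x4689.

4689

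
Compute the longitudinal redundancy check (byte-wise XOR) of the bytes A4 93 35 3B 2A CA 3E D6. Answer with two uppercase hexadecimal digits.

XOR the bytes together:
  start with 0xA4
  0xA4 ⊕ 0x93 = 0x37
  0x37 ⊕ 0x35 = 0x02
  0x02 ⊕ 0x3B = 0x39
  0x39 ⊕ 0x2A = 0x13
  0x13 ⊕ 0xCA = 0xD9
  0xD9 ⊕ 0x3E = 0xE7
  0xE7 ⊕ 0xD6 = 0x31

31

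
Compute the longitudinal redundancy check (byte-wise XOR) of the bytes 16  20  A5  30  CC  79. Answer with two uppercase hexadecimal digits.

XOR the bytes together:
  start with 0x16
  0x16 ⊕ 0x20 = 0x36
  0x36 ⊕ 0xA5 = 0x93
  0x93 ⊕ 0x30 = 0xA3
  0xA3 ⊕ 0xCC = 0x6F
  0x6F ⊕ 0x79 = 0x16

16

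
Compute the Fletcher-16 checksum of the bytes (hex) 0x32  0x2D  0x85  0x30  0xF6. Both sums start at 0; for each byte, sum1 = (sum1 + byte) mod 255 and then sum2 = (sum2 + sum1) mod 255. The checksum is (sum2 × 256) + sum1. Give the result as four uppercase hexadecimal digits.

Running sums (mod 255):
  after byte 0 (0x32): sum1=50, sum2=50
  after byte 1 (0x2D): sum1=95, sum2=145
  after byte 2 (0x85): sum1=228, sum2=118
  after byte 3 (0x30): sum1=21, sum2=139
  after byte 4 (0xF6): sum1=12, sum2=151
Checksum = sum2·256 + sum1 = 151·256 + 12 = 38668 = 0x970C.

970C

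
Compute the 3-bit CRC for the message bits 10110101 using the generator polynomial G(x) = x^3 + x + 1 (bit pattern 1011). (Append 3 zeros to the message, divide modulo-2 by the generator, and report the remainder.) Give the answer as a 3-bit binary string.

Append 3 zeros: 10110101000. Divide by 1011 (XOR where the leading bit is 1):
  pos 0: 1011 XOR 1011 = 0000
  pos 5: 1010 XOR 1011 = 0001
Remainder (last 3 bits) = 100. This is the CRC / FCS.

100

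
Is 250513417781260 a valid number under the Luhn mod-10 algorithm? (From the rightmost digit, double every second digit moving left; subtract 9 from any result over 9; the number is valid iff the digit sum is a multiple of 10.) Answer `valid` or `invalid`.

invalid

From the right, keep odd positions and double even positions (subtract 9 from any doubled value over 9):
  doubled (positions 2,4,...): 3 2 5 2 6 1 1 → sum 20
  kept (positions 1,3,...): 0 2 8 7 4 1 0 2 → sum 24
Total = 44.
44 mod 10 = 4, so the number is invalid.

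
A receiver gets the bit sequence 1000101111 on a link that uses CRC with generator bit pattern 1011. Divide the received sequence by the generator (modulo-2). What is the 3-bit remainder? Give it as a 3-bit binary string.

Modulo-2 division of 1000101111 by 1011:
  pos 0: 1000 XOR 1011 = 0011
  pos 2: 1110 XOR 1011 = 0101
  pos 3: 1011 XOR 1011 = 0000
Remainder = 111 (nonzero — an error is detected).

111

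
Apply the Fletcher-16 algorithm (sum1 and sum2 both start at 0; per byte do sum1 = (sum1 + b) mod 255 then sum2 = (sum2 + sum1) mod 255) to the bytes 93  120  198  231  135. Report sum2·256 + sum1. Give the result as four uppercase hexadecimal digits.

600C

Running sums (mod 255):
  after byte 0 (93): sum1=93, sum2=93
  after byte 1 (120): sum1=213, sum2=51
  after byte 2 (198): sum1=156, sum2=207
  after byte 3 (231): sum1=132, sum2=84
  after byte 4 (135): sum1=12, sum2=96
Checksum = sum2·256 + sum1 = 96·256 + 12 = 24588 = 0x600C.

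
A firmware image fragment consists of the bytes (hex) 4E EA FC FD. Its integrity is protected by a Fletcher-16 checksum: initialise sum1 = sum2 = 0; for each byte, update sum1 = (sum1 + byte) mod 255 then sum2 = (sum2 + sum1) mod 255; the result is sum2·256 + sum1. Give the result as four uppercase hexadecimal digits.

Running sums (mod 255):
  after byte 0 (4E): sum1=78, sum2=78
  after byte 1 (EA): sum1=57, sum2=135
  after byte 2 (FC): sum1=54, sum2=189
  after byte 3 (FD): sum1=52, sum2=241
Checksum = sum2·256 + sum1 = 241·256 + 52 = 61748 = 0xF134.

F134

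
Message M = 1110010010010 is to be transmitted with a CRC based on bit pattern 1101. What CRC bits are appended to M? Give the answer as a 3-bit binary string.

Append 3 zeros: 1110010010010000. Divide by 1101 (XOR where the leading bit is 1):
  pos 0: 1110 XOR 1101 = 0011
  pos 2: 1101 XOR 1101 = 0000
  pos 8: 1001 XOR 1101 = 0100
  pos 9: 1000 XOR 1101 = 0101
  pos 10: 1010 XOR 1101 = 0111
  pos 11: 1110 XOR 1101 = 0011
Remainder (last 3 bits) = 110. This is the CRC / FCS.

110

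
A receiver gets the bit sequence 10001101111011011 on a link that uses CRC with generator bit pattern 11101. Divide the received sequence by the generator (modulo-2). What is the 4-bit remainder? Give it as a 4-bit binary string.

Modulo-2 division of 10001101111011011 by 11101:
  pos 0: 10001 XOR 11101 = 01100
  pos 1: 11001 XOR 11101 = 00100
  pos 3: 10001 XOR 11101 = 01100
  pos 4: 11001 XOR 11101 = 00100
  pos 6: 10011 XOR 11101 = 01110
  pos 7: 11100 XOR 11101 = 00001
  pos 11: 11101 XOR 11101 = 00000
Remainder = 0001 (nonzero — an error is detected).

0001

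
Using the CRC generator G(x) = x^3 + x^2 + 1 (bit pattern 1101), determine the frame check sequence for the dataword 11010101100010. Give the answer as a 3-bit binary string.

110

Append 3 zeros: 11010101100010000. Divide by 1101 (XOR where the leading bit is 1):
  pos 0: 1101 XOR 1101 = 0000
  pos 5: 1011 XOR 1101 = 0110
  pos 6: 1100 XOR 1101 = 0001
  pos 9: 1001 XOR 1101 = 0100
  pos 10: 1000 XOR 1101 = 0101
  pos 11: 1010 XOR 1101 = 0111
  pos 12: 1110 XOR 1101 = 0011
Remainder (last 3 bits) = 110. This is the CRC / FCS.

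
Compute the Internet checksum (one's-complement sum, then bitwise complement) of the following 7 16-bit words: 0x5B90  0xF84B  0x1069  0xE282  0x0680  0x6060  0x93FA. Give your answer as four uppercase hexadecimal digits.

BE5C

One's-complement addition (fold any carry out of bit 15 back into bit 0):
  0x5B90 + 0xF84B = 0x153DB → wrap carry → 0x53DC
  0x53DC + 0x1069 = 0x06445
  0x6445 + 0xE282 = 0x146C7 → wrap carry → 0x46C8
  0x46C8 + 0x0680 = 0x04D48
  0x4D48 + 0x6060 = 0x0ADA8
  0xADA8 + 0x93FA = 0x141A2 → wrap carry → 0x41A3
One's-complement sum = 0x41A3.
Checksum = ~0x41A3 & 0xFFFF = 0xBE5C.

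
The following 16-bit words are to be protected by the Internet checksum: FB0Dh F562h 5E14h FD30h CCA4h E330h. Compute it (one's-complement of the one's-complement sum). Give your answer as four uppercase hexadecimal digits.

One's-complement addition (fold any carry out of bit 15 back into bit 0):
  0xFB0D + 0xF562 = 0x1F06F → wrap carry → 0xF070
  0xF070 + 0x5E14 = 0x14E84 → wrap carry → 0x4E85
  0x4E85 + 0xFD30 = 0x14BB5 → wrap carry → 0x4BB6
  0x4BB6 + 0xCCA4 = 0x1185A → wrap carry → 0x185B
  0x185B + 0xE330 = 0x0FB8B
One's-complement sum = 0xFB8B.
Checksum = ~0xFB8B & 0xFFFF = 0x0474.

0474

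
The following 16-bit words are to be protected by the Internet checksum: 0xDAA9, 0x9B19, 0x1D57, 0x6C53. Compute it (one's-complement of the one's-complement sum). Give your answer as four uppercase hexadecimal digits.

One's-complement addition (fold any carry out of bit 15 back into bit 0):
  0xDAA9 + 0x9B19 = 0x175C2 → wrap carry → 0x75C3
  0x75C3 + 0x1D57 = 0x0931A
  0x931A + 0x6C53 = 0x0FF6D
One's-complement sum = 0xFF6D.
Checksum = ~0xFF6D & 0xFFFF = 0x0092.

0092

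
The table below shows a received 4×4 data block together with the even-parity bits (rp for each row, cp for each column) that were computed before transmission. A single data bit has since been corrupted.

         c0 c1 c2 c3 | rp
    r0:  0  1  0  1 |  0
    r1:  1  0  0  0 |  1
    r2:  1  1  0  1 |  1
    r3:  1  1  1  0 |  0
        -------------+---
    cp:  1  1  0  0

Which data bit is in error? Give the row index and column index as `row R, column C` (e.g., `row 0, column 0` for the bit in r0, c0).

Recompute each row's even parity and compare to rp:
  r0: data parity 0, sent rp 0 → ok
  r1: data parity 1, sent rp 1 → ok
  r2: data parity 1, sent rp 1 → ok
  r3: data parity 1, sent rp 0 → mismatch
Recompute each column's even parity and compare to cp:
  c0: data parity 1, sent cp 1 → ok
  c1: data parity 1, sent cp 1 → ok
  c2: data parity 1, sent cp 0 → mismatch
  c3: data parity 0, sent cp 0 → ok
Exactly one row (r3) and one column (c2) fail → the flipped bit is at their intersection.

row 3, column 2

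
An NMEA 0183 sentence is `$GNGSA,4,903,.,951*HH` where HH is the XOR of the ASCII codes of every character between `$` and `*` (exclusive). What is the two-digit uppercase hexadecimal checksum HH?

41

XOR the ASCII codes of the payload characters:
  'G' = 0x47 → acc = 0x47
  'N' = 0x4E → acc = 0x09
  'G' = 0x47 → acc = 0x4E
  'S' = 0x53 → acc = 0x1D
  'A' = 0x41 → acc = 0x5C
  ',' = 0x2C → acc = 0x70
  '4' = 0x34 → acc = 0x44
  ',' = 0x2C → acc = 0x68
  '9' = 0x39 → acc = 0x51
  '0' = 0x30 → acc = 0x61
  '3' = 0x33 → acc = 0x52
  ',' = 0x2C → acc = 0x7E
  '.' = 0x2E → acc = 0x50
  ',' = 0x2C → acc = 0x7C
  '9' = 0x39 → acc = 0x45
  '5' = 0x35 → acc = 0x70
  '1' = 0x31 → acc = 0x41
Checksum = 0x41.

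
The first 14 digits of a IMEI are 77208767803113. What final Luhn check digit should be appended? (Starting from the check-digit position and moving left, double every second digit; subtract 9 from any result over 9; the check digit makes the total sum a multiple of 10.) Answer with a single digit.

2

Partial digits right→left: 3 1 1 3 0 8 7 6 7 8 0 2 7 7
Double every second digit counting from the check-digit position (so the 1st, 3rd, 5th, ... of the partial from the right).
  doubled (with −9 where >9): 6 2 0 5 5 0 5 → sum 23
  kept as-is: 1 3 8 6 8 2 7 → sum 35
Total = 23 + 35 = 58.
Check digit = (10 − (58 mod 10)) mod 10 = 2.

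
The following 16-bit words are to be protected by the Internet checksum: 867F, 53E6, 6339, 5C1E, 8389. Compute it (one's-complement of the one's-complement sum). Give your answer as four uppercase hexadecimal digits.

One's-complement addition (fold any carry out of bit 15 back into bit 0):
  0x867F + 0x53E6 = 0x0DA65
  0xDA65 + 0x6339 = 0x13D9E → wrap carry → 0x3D9F
  0x3D9F + 0x5C1E = 0x099BD
  0x99BD + 0x8389 = 0x11D46 → wrap carry → 0x1D47
One's-complement sum = 0x1D47.
Checksum = ~0x1D47 & 0xFFFF = 0xE2B8.

E2B8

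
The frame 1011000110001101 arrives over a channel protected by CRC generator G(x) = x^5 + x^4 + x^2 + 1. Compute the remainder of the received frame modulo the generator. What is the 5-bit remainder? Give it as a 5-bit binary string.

Modulo-2 division of 1011000110001101 by 110101:
  pos 0: 101100 XOR 110101 = 011001
  pos 1: 110010 XOR 110101 = 000111
  pos 4: 111110 XOR 110101 = 001011
  pos 6: 101100 XOR 110101 = 011001
  pos 7: 110011 XOR 110101 = 000110
  pos 10: 110101 XOR 110101 = 000000
Remainder = 00000 (zero — the frame passes the CRC check).

00000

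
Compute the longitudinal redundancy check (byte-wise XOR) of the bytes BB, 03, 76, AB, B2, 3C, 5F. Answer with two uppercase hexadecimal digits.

B4

XOR the bytes together:
  start with 0xBB
  0xBB ⊕ 0x03 = 0xB8
  0xB8 ⊕ 0x76 = 0xCE
  0xCE ⊕ 0xAB = 0x65
  0x65 ⊕ 0xB2 = 0xD7
  0xD7 ⊕ 0x3C = 0xEB
  0xEB ⊕ 0x5F = 0xB4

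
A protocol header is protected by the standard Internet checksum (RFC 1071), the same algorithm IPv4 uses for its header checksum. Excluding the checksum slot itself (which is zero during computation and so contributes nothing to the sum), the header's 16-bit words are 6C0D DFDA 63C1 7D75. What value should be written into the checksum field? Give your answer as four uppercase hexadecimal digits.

One's-complement addition (fold any carry out of bit 15 back into bit 0):
  0x6C0D + 0xDFDA = 0x14BE7 → wrap carry → 0x4BE8
  0x4BE8 + 0x63C1 = 0x0AFA9
  0xAFA9 + 0x7D75 = 0x12D1E → wrap carry → 0x2D1F
One's-complement sum = 0x2D1F.
Checksum = ~0x2D1F & 0xFFFF = 0xD2E0.

D2E0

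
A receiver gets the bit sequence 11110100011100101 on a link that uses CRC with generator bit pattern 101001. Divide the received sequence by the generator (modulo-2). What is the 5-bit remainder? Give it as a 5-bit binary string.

Modulo-2 division of 11110100011100101 by 101001:
  pos 0: 111101 XOR 101001 = 010100
  pos 1: 101000 XOR 101001 = 000001
  pos 6: 100111 XOR 101001 = 001110
  pos 8: 111000 XOR 101001 = 010001
  pos 9: 100011 XOR 101001 = 001010
  pos 11: 101001 XOR 101001 = 000000
Remainder = 00000 (zero — the frame passes the CRC check).

00000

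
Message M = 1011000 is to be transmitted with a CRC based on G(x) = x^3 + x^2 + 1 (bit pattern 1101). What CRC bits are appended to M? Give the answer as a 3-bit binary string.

011

Append 3 zeros: 1011000000. Divide by 1101 (XOR where the leading bit is 1):
  pos 0: 1011 XOR 1101 = 0110
  pos 1: 1100 XOR 1101 = 0001
  pos 4: 1000 XOR 1101 = 0101
  pos 5: 1010 XOR 1101 = 0111
  pos 6: 1110 XOR 1101 = 0011
Remainder (last 3 bits) = 011. This is the CRC / FCS.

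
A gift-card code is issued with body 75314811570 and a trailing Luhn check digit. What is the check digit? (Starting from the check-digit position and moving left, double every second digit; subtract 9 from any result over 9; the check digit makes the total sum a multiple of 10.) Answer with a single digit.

Partial digits right→left: 0 7 5 1 1 8 4 1 3 5 7
Double every second digit counting from the check-digit position (so the 1st, 3rd, 5th, ... of the partial from the right).
  doubled (with −9 where >9): 0 1 2 8 6 5 → sum 22
  kept as-is: 7 1 8 1 5 → sum 22
Total = 22 + 22 = 44.
Check digit = (10 − (44 mod 10)) mod 10 = 6.

6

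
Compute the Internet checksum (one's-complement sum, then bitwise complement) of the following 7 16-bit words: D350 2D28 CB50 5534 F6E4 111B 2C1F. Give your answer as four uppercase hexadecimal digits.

AAE2

One's-complement addition (fold any carry out of bit 15 back into bit 0):
  0xD350 + 0x2D28 = 0x10078 → wrap carry → 0x0079
  0x0079 + 0xCB50 = 0x0CBC9
  0xCBC9 + 0x5534 = 0x120FD → wrap carry → 0x20FE
  0x20FE + 0xF6E4 = 0x117E2 → wrap carry → 0x17E3
  0x17E3 + 0x111B = 0x028FE
  0x28FE + 0x2C1F = 0x0551D
One's-complement sum = 0x551D.
Checksum = ~0x551D & 0xFFFF = 0xAAE2.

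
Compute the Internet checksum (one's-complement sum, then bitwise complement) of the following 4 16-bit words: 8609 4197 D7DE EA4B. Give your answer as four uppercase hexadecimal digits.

7634

One's-complement addition (fold any carry out of bit 15 back into bit 0):
  0x8609 + 0x4197 = 0x0C7A0
  0xC7A0 + 0xD7DE = 0x19F7E → wrap carry → 0x9F7F
  0x9F7F + 0xEA4B = 0x189CA → wrap carry → 0x89CB
One's-complement sum = 0x89CB.
Checksum = ~0x89CB & 0xFFFF = 0x7634.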